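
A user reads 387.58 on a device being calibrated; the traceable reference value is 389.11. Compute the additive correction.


Correction = standard - reading
= 389.11 - 387.58
= 1.5300

1.5300


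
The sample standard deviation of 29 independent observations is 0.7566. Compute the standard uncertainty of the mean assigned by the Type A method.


u_A = s / sqrt(n)
u_A = 0.7566 / sqrt(29)
u_A = 0.7566 / 5.3851648
u_A = 0.1405

0.1405


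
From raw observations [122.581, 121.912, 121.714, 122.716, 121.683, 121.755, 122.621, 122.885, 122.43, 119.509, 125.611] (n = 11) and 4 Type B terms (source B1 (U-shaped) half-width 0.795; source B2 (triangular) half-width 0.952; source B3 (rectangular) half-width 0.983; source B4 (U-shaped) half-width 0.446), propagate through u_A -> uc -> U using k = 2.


mean = (122.581 + 121.912 + 121.714 + 122.716 + 121.683 + 121.755 + 122.621 + 122.885 + 122.43 + 119.509 + 125.611) / 11 = 122.3106364
s = sqrt(sum((x - mean)^2)/(n-1)) = 1.4365582
u_A = s / sqrt(n) = 1.4365582 / sqrt(11) = 0.43313859
u_B1 = 0.795 / sqrt(2) = 0.56214989
u_B2 = 0.952 / sqrt(6) = 0.38865237
u_B3 = 0.983 / sqrt(3) = 0.56753531
u_B4 = 0.446 / sqrt(2) = 0.31536962
uc = sqrt(0.43313859^2 + 0.56214989^2 + 0.38865237^2 + 0.56753531^2 + 0.31536962^2) = 1.0374134
U = k * uc = 2 * 1.0374134
U = 2.0748

2.0748


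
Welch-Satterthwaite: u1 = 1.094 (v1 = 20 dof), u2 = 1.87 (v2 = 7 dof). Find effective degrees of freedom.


uc = sqrt(u1^2 + u2^2) = sqrt(1.094^2 + 1.87^2) = 2.1665032
v_eff = uc^4 / (u1^4/v1 + u2^4/v2)
= 2.1665032^4 / (1.094^4/20 + 1.87^4/7)
= 22.031159 / 1.8185222
v_eff = 12.1149

12.1149


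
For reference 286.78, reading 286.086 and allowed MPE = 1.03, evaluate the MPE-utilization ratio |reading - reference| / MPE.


e = indication - reference = 286.086 - 286.78 = -0.6940
|e| = 0.6940
ratio = |e| / MPE = 0.6940 / 1.03
ratio = 0.6738

0.6738


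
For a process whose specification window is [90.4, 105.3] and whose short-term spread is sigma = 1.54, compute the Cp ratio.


Cp = (USL - LSL) / (6 * sigma)
= (105.3 - 90.4) / (6 * 1.54)
= 14.9000 / 9.2400
= 1.6126

1.6126


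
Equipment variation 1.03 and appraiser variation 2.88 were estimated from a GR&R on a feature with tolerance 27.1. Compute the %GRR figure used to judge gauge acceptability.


GRR = sqrt(EV^2 + AV^2) = sqrt(1.03^2 + 2.88^2) = 3.0586435
%GRR = GRR / tol * 100 = 3.0586435 / 27.1 * 100
%GRR = 11.2865

11.2865


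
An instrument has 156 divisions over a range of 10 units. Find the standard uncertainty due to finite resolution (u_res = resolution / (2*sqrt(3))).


resolution = range / divisions
resolution = 10 / 156 = 0.064102564
u_res = resolution / (2*sqrt(3))
u_res = 0.064102564 / 3.4641016
u_res = 0.0185

0.0185


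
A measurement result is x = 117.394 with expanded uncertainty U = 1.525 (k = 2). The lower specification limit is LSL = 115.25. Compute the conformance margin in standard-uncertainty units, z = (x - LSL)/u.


u = U / k = 1.525 / 2 = 0.7625
margin = |LSL - x| = |115.25 - 117.394| = 2.144
z = margin / u = 2.144 / 0.7625
z = 2.8118

2.8118


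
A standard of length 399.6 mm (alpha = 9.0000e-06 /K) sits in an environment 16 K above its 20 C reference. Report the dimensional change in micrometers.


dL = L * alpha * dT
= 399.6 * 9.0000e-06 * 16
= 0.0575424 mm
dL_um = 0.0575424 * 1000 = 57.5424 um

57.5424


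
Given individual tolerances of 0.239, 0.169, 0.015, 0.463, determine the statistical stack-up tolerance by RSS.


RSS = sqrt(0.239^2 + 0.169^2 + 0.015^2 + 0.463^2)
= sqrt(0.300276)
= 0.5480

0.5480


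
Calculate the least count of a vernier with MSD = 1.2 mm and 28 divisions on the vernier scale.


LC = MSD / n_div
= 1.2 / 28
= 0.0429

0.0429


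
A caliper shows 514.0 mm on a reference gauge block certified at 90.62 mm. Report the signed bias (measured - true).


Systematic error = measured - true
= 514.0 - 90.62
= 423.3800

423.3800


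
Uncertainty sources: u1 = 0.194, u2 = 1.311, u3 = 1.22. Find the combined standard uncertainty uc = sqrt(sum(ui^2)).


uc = sqrt(0.194^2 + 1.311^2 + 1.22^2)
uc = sqrt(3.244757)
uc = 1.8013

1.8013


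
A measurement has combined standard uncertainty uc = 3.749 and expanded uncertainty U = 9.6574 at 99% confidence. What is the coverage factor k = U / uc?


k = U / uc
k = 9.6574 / 3.749
k = 2.576

2.576


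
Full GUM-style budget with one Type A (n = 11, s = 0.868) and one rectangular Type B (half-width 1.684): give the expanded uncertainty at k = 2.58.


u_A = s / sqrt(n) = 0.868 / sqrt(11) = 0.26171185
u_B = half_width / sqrt(3) = 1.684 / sqrt(3) = 0.97225785
uc = sqrt(u_A^2 + u_B^2) = sqrt(0.26171185^2 + 0.97225785^2) = 1.0068656
U = k * uc = 2.58 * 1.0068656
U = 2.5977

2.5977


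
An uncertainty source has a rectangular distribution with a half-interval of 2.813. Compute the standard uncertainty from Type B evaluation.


u_B = half_width / sqrt(3)
u_B = 2.813 / 1.7320508
u_B = 1.6241

1.6241


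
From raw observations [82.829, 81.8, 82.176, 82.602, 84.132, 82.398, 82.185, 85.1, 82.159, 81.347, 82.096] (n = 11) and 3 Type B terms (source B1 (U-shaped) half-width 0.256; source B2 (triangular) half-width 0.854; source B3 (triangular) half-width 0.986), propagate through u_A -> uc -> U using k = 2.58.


mean = (82.829 + 81.8 + 82.176 + 82.602 + 84.132 + 82.398 + 82.185 + 85.1 + 82.159 + 81.347 + 82.096) / 11 = 82.62036364
s = sqrt(sum((x - mean)^2)/(n-1)) = 1.0814906
u_A = s / sqrt(n) = 1.0814906 / sqrt(11) = 0.32608168
u_B1 = 0.256 / sqrt(2) = 0.18101934
u_B2 = 0.854 / sqrt(6) = 0.34864404
u_B3 = 0.986 / sqrt(6) = 0.40253281
uc = sqrt(0.32608168^2 + 0.18101934^2 + 0.34864404^2 + 0.40253281^2) = 0.65014044
U = k * uc = 2.58 * 0.65014044
U = 1.6774

1.6774


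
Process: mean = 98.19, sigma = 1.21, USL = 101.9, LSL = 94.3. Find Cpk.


Cpu = (USL - mean) / (3*sigma) = (101.9 - 98.19) / (3*1.21) = 1.0220
Cpl = (mean - LSL) / (3*sigma) = (98.19 - 94.3) / (3*1.21) = 1.0716
Cpk = min(Cpu, Cpl) = 1.0220

1.0220


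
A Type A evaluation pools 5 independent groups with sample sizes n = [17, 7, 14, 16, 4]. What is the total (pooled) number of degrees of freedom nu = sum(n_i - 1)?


nu = sum_i (n_i - 1)
nu = ((17 - 1) + (7 - 1) + (14 - 1) + (16 - 1) + (4 - 1))
nu = 16 + 6 + 13 + 15 + 3
nu = 53

53


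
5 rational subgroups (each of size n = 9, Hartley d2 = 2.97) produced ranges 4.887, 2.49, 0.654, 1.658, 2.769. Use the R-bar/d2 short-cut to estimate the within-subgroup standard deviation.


R_bar = (4.887 + 2.49 + 0.654 + 1.658 + 2.769) / 5
R_bar = 12.458 / 5 = 2.4916
sigma_hat = R_bar / d2 = 2.4916 / 2.97 = 0.8389

0.8389


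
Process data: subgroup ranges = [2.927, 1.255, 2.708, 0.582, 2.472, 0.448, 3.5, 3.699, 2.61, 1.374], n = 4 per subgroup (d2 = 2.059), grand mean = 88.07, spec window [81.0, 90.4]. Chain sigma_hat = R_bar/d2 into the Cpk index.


R_bar = (2.927 + 1.255 + 2.708 + 0.582 + 2.472 + 0.448 + 3.5 + 3.699 + 2.61 + 1.374) / 10 = 2.1575
sigma = R_bar / d2 = 2.1575 / 2.059 = 1.0478388
Cp = (USL - LSL)/(6*sigma) = (90.4 - 81.0)/(6*1.0478388) = 1.4951
Cpu = (90.4 - 88.07)/(3*1.0478388) = 0.7412
Cpl = (88.07 - 81.0)/(3*1.0478388) = 2.2491
Cpk = min(Cpu, Cpl) = 0.7412

0.7412


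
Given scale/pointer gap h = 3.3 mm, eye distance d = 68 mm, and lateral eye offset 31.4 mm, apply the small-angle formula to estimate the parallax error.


error = h * offset / d
= 3.3 * 31.4 / 68
= 1.5238

1.5238


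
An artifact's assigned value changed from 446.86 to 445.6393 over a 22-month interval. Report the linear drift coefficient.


rate = (v2 - v1) / months
= (445.6393 - 446.86) / 22
= -1.2207 / 22
= -0.0555

-0.0555


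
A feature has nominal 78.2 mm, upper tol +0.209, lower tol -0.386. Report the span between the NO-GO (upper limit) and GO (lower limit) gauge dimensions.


GO = nominal - lower_tol (smallest hole = maximum material condition)
GO = 78.2 - 0.386 = 77.814
NO-GO = nominal + upper_tol (largest hole = least material condition)
NO-GO = 78.2 + 0.209 = 78.409
spread = NO-GO - GO = 78.409 - 77.814 = 0.5950

0.5950


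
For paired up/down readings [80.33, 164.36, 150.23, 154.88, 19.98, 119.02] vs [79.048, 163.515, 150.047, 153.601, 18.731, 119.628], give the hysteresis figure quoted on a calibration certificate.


|80.33 - 79.048| = 1.2820
|164.36 - 163.515| = 0.8450
|150.23 - 150.047| = 0.1830
|154.88 - 153.601| = 1.2790
|19.98 - 18.731| = 1.2490
|119.02 - 119.628| = 0.6080
hysteresis = max(diffs) = 1.2820

1.2820


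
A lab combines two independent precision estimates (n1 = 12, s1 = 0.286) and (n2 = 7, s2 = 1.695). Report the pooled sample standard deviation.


s_p = sqrt(((n1-1)*s1^2 + (n2-1)*s2^2) / (n1+n2-2))
numerator = (12-1)*0.286^2 + (7-1)*1.695^2 = 0.899756 + 17.23815 = 18.137906
denominator = 12 + 7 - 2 = 17
s_p^2 = 18.137906 / 17 = 1.0669356
s_p = sqrt(1.0669356) = 1.0329

1.0329


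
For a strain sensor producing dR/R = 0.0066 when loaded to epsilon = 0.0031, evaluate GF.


GF = (dR/R) / epsilon
= 0.0066 / 0.0031
= 2.1290

2.1290


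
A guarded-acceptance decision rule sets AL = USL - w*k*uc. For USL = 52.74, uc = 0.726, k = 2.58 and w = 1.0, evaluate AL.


U = k * uc = 2.58 * 0.726 = 1.87308
guard band g = w * U = 1.0 * 1.87308 = 1.87308
AL = USL - g = 52.74 - 1.87308
AL = 50.8669

50.8669


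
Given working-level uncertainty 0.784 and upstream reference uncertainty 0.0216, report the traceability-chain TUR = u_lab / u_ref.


TUR = u_lab / u_ref
= 0.784 / 0.0216
= 36.2963

36.2963


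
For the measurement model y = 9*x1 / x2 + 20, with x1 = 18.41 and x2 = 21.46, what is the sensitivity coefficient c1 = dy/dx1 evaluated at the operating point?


y = 9*x1 / x2 + 20
dy/dx1 = 9/x2
Evaluate at x2 = 21.46: c1 = 9 / 21.46
c1 = 0.4194

0.4194


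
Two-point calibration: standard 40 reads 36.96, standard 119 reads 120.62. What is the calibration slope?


slope = (y2 - y1) / (x2 - x1)
= (120.62 - 36.96) / (119 - 40)
= 83.6600 / 79
= 1.0590

1.0590


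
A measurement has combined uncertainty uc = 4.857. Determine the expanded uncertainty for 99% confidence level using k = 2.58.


U = k * uc
U = 2.58 * 4.857
U = 12.5311

12.5311


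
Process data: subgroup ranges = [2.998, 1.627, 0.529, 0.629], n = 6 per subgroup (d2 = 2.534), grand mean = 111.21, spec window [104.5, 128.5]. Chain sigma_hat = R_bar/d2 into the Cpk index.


R_bar = (2.998 + 1.627 + 0.529 + 0.629) / 4 = 1.44575
sigma = R_bar / d2 = 1.44575 / 2.534 = 0.57054065
Cp = (USL - LSL)/(6*sigma) = (128.5 - 104.5)/(6*0.57054065) = 7.0109
Cpu = (128.5 - 111.21)/(3*0.57054065) = 10.1015
Cpl = (111.21 - 104.5)/(3*0.57054065) = 3.9203
Cpk = min(Cpu, Cpl) = 3.9203

3.9203


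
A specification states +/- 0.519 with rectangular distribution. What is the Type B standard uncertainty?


u_B = half_width / sqrt(3)
u_B = 0.519 / 1.7320508
u_B = 0.2996

0.2996


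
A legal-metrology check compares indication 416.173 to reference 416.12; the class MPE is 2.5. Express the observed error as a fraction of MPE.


e = indication - reference = 416.173 - 416.12 = 0.0530
|e| = 0.0530
ratio = |e| / MPE = 0.0530 / 2.5
ratio = 0.0212

0.0212


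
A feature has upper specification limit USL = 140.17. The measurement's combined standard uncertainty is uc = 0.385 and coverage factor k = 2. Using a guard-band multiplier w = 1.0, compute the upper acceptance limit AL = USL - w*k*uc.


U = k * uc = 2 * 0.385 = 0.77
guard band g = w * U = 1.0 * 0.77 = 0.77
AL = USL - g = 140.17 - 0.77
AL = 139.4000

139.4000


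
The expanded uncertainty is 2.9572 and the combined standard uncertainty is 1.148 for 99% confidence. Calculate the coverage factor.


k = U / uc
k = 2.9572 / 1.148
k = 2.576

2.576


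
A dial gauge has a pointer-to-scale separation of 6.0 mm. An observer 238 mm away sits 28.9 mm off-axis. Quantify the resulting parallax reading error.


error = h * offset / d
= 6.0 * 28.9 / 238
= 0.7286

0.7286


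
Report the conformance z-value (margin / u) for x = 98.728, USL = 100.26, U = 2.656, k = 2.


u = U / k = 2.656 / 2 = 1.328
margin = |USL - x| = |100.26 - 98.728| = 1.532
z = margin / u = 1.532 / 1.328
z = 1.1536

1.1536


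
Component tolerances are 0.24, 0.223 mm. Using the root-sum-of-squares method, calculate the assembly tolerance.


RSS = sqrt(0.24^2 + 0.223^2)
= sqrt(0.107329)
= 0.3276

0.3276


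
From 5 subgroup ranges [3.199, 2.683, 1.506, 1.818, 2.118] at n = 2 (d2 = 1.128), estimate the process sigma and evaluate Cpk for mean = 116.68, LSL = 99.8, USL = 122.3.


R_bar = (3.199 + 2.683 + 1.506 + 1.818 + 2.118) / 5 = 2.2648
sigma = R_bar / d2 = 2.2648 / 1.128 = 2.0078014
Cp = (USL - LSL)/(6*sigma) = (122.3 - 99.8)/(6*2.0078014) = 1.8677
Cpu = (122.3 - 116.68)/(3*2.0078014) = 0.9330
Cpl = (116.68 - 99.8)/(3*2.0078014) = 2.8024
Cpk = min(Cpu, Cpl) = 0.9330

0.9330


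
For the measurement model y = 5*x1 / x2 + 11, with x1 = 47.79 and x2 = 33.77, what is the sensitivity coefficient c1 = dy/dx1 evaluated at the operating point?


y = 5*x1 / x2 + 11
dy/dx1 = 5/x2
Evaluate at x2 = 33.77: c1 = 5 / 33.77
c1 = 0.1481

0.1481


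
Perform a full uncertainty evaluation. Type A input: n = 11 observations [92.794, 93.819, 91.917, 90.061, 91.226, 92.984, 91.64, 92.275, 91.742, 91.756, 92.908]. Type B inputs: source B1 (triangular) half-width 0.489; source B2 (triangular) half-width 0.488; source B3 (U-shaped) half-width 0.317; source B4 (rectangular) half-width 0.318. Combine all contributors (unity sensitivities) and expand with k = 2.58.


mean = (92.794 + 93.819 + 91.917 + 90.061 + 91.226 + 92.984 + 91.64 + 92.275 + 91.742 + 91.756 + 92.908) / 11 = 92.102
s = sqrt(sum((x - mean)^2)/(n-1)) = 1.0156025
u_A = s / sqrt(n) = 1.0156025 / sqrt(11) = 0.30621568
u_B1 = 0.489 / sqrt(6) = 0.19963341
u_B2 = 0.488 / sqrt(6) = 0.19922517
u_B3 = 0.317 / sqrt(2) = 0.22415285
u_B4 = 0.318 / sqrt(3) = 0.18359739
uc = sqrt(0.30621568^2 + 0.19963341^2 + 0.19922517^2 + 0.22415285^2 + 0.18359739^2) = 0.50721269
U = k * uc = 2.58 * 0.50721269
U = 1.3086

1.3086


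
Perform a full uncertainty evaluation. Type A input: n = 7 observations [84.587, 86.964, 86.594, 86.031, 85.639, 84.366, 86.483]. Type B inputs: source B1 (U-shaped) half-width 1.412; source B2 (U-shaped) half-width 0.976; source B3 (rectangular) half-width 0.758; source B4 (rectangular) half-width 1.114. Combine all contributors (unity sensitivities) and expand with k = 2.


mean = (84.587 + 86.964 + 86.594 + 86.031 + 85.639 + 84.366 + 86.483) / 7 = 85.80914286
s = sqrt(sum((x - mean)^2)/(n-1)) = 1.0048418
u_A = s / sqrt(n) = 1.0048418 / sqrt(7) = 0.3797945
u_B1 = 1.412 / sqrt(2) = 0.99843478
u_B2 = 0.976 / sqrt(2) = 0.69013622
u_B3 = 0.758 / sqrt(3) = 0.4376315
u_B4 = 1.114 / sqrt(3) = 0.6431682
uc = sqrt(0.3797945^2 + 0.99843478^2 + 0.69013622^2 + 0.4376315^2 + 0.6431682^2) = 1.4908355
U = k * uc = 2 * 1.4908355
U = 2.9817

2.9817


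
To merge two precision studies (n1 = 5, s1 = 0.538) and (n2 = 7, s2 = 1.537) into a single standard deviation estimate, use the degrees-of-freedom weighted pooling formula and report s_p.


s_p = sqrt(((n1-1)*s1^2 + (n2-1)*s2^2) / (n1+n2-2))
numerator = (5-1)*0.538^2 + (7-1)*1.537^2 = 1.157776 + 14.174214 = 15.33199
denominator = 5 + 7 - 2 = 10
s_p^2 = 15.33199 / 10 = 1.533199
s_p = sqrt(1.533199) = 1.2382

1.2382


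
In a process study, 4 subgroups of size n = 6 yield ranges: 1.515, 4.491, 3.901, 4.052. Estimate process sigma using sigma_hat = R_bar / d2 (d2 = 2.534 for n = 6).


R_bar = (1.515 + 4.491 + 3.901 + 4.052) / 4
R_bar = 13.959 / 4 = 3.48975
sigma_hat = R_bar / d2 = 3.48975 / 2.534 = 1.3772

1.3772


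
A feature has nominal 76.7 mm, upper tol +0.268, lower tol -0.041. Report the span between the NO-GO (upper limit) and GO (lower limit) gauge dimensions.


GO = nominal - lower_tol (smallest hole = maximum material condition)
GO = 76.7 - 0.041 = 76.659
NO-GO = nominal + upper_tol (largest hole = least material condition)
NO-GO = 76.7 + 0.268 = 76.968
spread = NO-GO - GO = 76.968 - 76.659 = 0.3090

0.3090


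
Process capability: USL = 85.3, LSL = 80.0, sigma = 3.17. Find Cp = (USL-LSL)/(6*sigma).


Cp = (USL - LSL) / (6 * sigma)
= (85.3 - 80.0) / (6 * 3.17)
= 5.3000 / 19.0200
= 0.2787

0.2787


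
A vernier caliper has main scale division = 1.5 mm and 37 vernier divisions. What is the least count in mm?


LC = MSD / n_div
= 1.5 / 37
= 0.0405

0.0405


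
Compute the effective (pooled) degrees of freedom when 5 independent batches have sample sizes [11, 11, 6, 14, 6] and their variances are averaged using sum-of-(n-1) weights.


nu = sum_i (n_i - 1)
nu = ((11 - 1) + (11 - 1) + (6 - 1) + (14 - 1) + (6 - 1))
nu = 10 + 10 + 5 + 13 + 5
nu = 43

43


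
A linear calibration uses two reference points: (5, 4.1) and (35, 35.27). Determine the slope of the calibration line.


slope = (y2 - y1) / (x2 - x1)
= (35.27 - 4.1) / (35 - 5)
= 31.1700 / 30
= 1.0390

1.0390


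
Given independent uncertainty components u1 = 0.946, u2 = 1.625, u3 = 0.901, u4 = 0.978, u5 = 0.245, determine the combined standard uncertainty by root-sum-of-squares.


uc = sqrt(0.946^2 + 1.625^2 + 0.901^2 + 0.978^2 + 0.245^2)
uc = sqrt(5.363851)
uc = 2.3160

2.3160


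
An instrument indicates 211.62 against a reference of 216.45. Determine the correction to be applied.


Correction = standard - reading
= 216.45 - 211.62
= 4.8300

4.8300


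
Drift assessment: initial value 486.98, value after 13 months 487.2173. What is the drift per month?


rate = (v2 - v1) / months
= (487.2173 - 486.98) / 13
= 0.2373 / 13
= 0.0183

0.0183


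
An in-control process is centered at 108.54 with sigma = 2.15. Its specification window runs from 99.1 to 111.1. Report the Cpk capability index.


Cpu = (USL - mean) / (3*sigma) = (111.1 - 108.54) / (3*2.15) = 0.3969
Cpl = (mean - LSL) / (3*sigma) = (108.54 - 99.1) / (3*2.15) = 1.4636
Cpk = min(Cpu, Cpl) = 0.3969

0.3969


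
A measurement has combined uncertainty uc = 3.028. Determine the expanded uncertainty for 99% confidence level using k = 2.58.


U = k * uc
U = 2.58 * 3.028
U = 7.8122

7.8122


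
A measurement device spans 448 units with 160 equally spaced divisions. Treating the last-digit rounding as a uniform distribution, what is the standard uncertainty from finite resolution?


resolution = range / divisions
resolution = 448 / 160 = 2.8
u_res = resolution / (2*sqrt(3))
u_res = 2.8 / 3.4641016
u_res = 0.8083

0.8083


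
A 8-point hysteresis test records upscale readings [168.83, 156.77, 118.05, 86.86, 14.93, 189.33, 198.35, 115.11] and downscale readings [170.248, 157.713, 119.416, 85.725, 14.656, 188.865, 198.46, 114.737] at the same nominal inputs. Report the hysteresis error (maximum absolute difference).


|168.83 - 170.248| = 1.4180
|156.77 - 157.713| = 0.9430
|118.05 - 119.416| = 1.3660
|86.86 - 85.725| = 1.1350
|14.93 - 14.656| = 0.2740
|189.33 - 188.865| = 0.4650
|198.35 - 198.46| = 0.1100
|115.11 - 114.737| = 0.3730
hysteresis = max(diffs) = 1.4180

1.4180


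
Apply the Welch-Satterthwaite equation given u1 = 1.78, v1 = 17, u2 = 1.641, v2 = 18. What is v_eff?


uc = sqrt(u1^2 + u2^2) = sqrt(1.78^2 + 1.641^2) = 2.4210083
v_eff = uc^4 / (u1^4/v1 + u2^4/v2)
= 2.4210083^4 / (1.78^4/17 + 1.641^4/18)
= 34.354617 / 0.99338232
v_eff = 34.5835

34.5835


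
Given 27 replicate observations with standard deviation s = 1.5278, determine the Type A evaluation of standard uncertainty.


u_A = s / sqrt(n)
u_A = 1.5278 / sqrt(27)
u_A = 1.5278 / 5.1961524
u_A = 0.2940

0.2940


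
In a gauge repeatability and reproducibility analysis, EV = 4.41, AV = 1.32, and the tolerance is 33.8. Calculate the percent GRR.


GRR = sqrt(EV^2 + AV^2) = sqrt(4.41^2 + 1.32^2) = 4.603314
%GRR = GRR / tol * 100 = 4.603314 / 33.8 * 100
%GRR = 13.6193

13.6193


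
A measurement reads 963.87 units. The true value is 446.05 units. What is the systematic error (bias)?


Systematic error = measured - true
= 963.87 - 446.05
= 517.8200

517.8200


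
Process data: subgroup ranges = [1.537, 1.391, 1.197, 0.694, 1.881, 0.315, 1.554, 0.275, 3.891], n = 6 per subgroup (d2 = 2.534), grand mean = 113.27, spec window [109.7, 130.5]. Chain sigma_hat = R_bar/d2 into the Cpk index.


R_bar = (1.537 + 1.391 + 1.197 + 0.694 + 1.881 + 0.315 + 1.554 + 0.275 + 3.891) / 9 = 1.415
sigma = R_bar / d2 = 1.415 / 2.534 = 0.55840568
Cp = (USL - LSL)/(6*sigma) = (130.5 - 109.7)/(6*0.55840568) = 6.2082
Cpu = (130.5 - 113.27)/(3*0.55840568) = 10.2852
Cpl = (113.27 - 109.7)/(3*0.55840568) = 2.1311
Cpk = min(Cpu, Cpl) = 2.1311

2.1311


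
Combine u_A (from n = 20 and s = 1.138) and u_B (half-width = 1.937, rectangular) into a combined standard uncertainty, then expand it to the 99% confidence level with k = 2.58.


u_A = s / sqrt(n) = 1.138 / sqrt(20) = 0.25446454
u_B = half_width / sqrt(3) = 1.937 / sqrt(3) = 1.1183275
uc = sqrt(u_A^2 + u_B^2) = sqrt(0.25446454^2 + 1.1183275^2) = 1.1469126
U = k * uc = 2.58 * 1.1469126
U = 2.9590

2.9590


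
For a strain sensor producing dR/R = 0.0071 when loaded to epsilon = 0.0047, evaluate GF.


GF = (dR/R) / epsilon
= 0.0071 / 0.0047
= 1.5106

1.5106


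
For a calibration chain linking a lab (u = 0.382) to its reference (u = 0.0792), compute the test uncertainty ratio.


TUR = u_lab / u_ref
= 0.382 / 0.0792
= 4.8232

4.8232


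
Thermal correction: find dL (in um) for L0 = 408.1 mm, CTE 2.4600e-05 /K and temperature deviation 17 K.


dL = L * alpha * dT
= 408.1 * 2.4600e-05 * 17
= 0.1706674 mm
dL_um = 0.1706674 * 1000 = 170.6674 um

170.6674


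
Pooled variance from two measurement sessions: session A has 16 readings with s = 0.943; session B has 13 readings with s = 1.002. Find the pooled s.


s_p = sqrt(((n1-1)*s1^2 + (n2-1)*s2^2) / (n1+n2-2))
numerator = (16-1)*0.943^2 + (13-1)*1.002^2 = 13.338735 + 12.048048 = 25.386783
denominator = 16 + 13 - 2 = 27
s_p^2 = 25.386783 / 27 = 0.94025122
s_p = sqrt(0.94025122) = 0.9697

0.9697


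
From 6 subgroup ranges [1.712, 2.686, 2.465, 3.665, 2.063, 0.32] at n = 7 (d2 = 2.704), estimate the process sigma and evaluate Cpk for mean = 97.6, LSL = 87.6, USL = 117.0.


R_bar = (1.712 + 2.686 + 2.465 + 3.665 + 2.063 + 0.32) / 6 = 2.1518333
sigma = R_bar / d2 = 2.1518333 / 2.704 = 0.79579634
Cp = (USL - LSL)/(6*sigma) = (117.0 - 87.6)/(6*0.79579634) = 6.1574
Cpu = (117.0 - 97.6)/(3*0.79579634) = 8.1260
Cpl = (97.6 - 87.6)/(3*0.79579634) = 4.1887
Cpk = min(Cpu, Cpl) = 4.1887

4.1887


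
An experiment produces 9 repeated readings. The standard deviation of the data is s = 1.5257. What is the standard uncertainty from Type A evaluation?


u_A = s / sqrt(n)
u_A = 1.5257 / sqrt(9)
u_A = 1.5257 / 3
u_A = 0.5086

0.5086


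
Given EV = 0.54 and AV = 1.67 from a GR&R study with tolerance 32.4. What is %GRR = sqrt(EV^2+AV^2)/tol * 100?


GRR = sqrt(EV^2 + AV^2) = sqrt(0.54^2 + 1.67^2) = 1.7551353
%GRR = GRR / tol * 100 = 1.7551353 / 32.4 * 100
%GRR = 5.4171

5.4171


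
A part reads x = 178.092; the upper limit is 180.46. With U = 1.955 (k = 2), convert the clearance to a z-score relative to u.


u = U / k = 1.955 / 2 = 0.9775
margin = |USL - x| = |180.46 - 178.092| = 2.368
z = margin / u = 2.368 / 0.9775
z = 2.4225

2.4225


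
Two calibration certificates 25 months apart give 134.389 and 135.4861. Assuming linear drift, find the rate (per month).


rate = (v2 - v1) / months
= (135.4861 - 134.389) / 25
= 1.0971 / 25
= 0.0439

0.0439


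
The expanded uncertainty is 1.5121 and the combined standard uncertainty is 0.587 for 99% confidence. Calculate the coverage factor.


k = U / uc
k = 1.5121 / 0.587
k = 2.576

2.576


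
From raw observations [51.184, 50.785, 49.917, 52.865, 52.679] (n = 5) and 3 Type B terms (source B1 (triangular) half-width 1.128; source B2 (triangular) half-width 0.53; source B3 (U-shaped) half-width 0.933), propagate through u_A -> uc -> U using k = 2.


mean = (51.184 + 50.785 + 49.917 + 52.865 + 52.679) / 5 = 51.486
s = sqrt(sum((x - mean)^2)/(n-1)) = 1.2618692
u_A = s / sqrt(n) = 1.2618692 / sqrt(5) = 0.56432506
u_B1 = 1.128 / sqrt(6) = 0.46050407
u_B2 = 0.53 / sqrt(6) = 0.21637159
u_B3 = 0.933 / sqrt(2) = 0.65973063
uc = sqrt(0.56432506^2 + 0.46050407^2 + 0.21637159^2 + 0.65973063^2) = 1.0062743
U = k * uc = 2 * 1.0062743
U = 2.0125

2.0125


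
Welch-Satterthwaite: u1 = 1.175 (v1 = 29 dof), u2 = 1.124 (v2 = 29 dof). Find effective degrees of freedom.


uc = sqrt(u1^2 + u2^2) = sqrt(1.175^2 + 1.124^2) = 1.6260384
v_eff = uc^4 / (u1^4/v1 + u2^4/v2)
= 1.6260384^4 / (1.175^4/29 + 1.124^4/29)
= 6.9907406 / 0.12076705
v_eff = 57.8862

57.8862


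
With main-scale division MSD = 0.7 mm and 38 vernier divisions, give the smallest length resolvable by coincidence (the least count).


LC = MSD / n_div
= 0.7 / 38
= 0.0184

0.0184


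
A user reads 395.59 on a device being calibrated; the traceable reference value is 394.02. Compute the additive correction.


Correction = standard - reading
= 394.02 - 395.59
= -1.5700

-1.5700


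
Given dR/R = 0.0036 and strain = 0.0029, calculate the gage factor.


GF = (dR/R) / epsilon
= 0.0036 / 0.0029
= 1.2414

1.2414


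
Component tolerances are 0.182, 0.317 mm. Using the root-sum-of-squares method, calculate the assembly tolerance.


RSS = sqrt(0.182^2 + 0.317^2)
= sqrt(0.133613)
= 0.3655

0.3655


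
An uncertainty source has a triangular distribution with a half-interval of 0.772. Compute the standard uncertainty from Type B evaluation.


u_B = half_width / sqrt(6)
u_B = 0.772 / 2.4494897
u_B = 0.3152

0.3152


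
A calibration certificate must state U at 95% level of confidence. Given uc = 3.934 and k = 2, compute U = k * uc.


U = k * uc
U = 2 * 3.934
U = 7.8680

7.8680


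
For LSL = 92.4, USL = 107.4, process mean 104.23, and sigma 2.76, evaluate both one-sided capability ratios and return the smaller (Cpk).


Cpu = (USL - mean) / (3*sigma) = (107.4 - 104.23) / (3*2.76) = 0.3829
Cpl = (mean - LSL) / (3*sigma) = (104.23 - 92.4) / (3*2.76) = 1.4287
Cpk = min(Cpu, Cpl) = 0.3829

0.3829


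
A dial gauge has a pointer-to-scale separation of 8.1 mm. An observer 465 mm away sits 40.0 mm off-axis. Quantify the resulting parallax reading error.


error = h * offset / d
= 8.1 * 40.0 / 465
= 0.6968

0.6968


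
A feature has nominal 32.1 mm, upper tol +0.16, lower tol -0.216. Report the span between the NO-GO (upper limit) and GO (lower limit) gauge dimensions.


GO = nominal - lower_tol (smallest hole = maximum material condition)
GO = 32.1 - 0.216 = 31.884
NO-GO = nominal + upper_tol (largest hole = least material condition)
NO-GO = 32.1 + 0.16 = 32.26
spread = NO-GO - GO = 32.26 - 31.884 = 0.3760

0.3760


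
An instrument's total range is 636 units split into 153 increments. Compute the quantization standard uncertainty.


resolution = range / divisions
resolution = 636 / 153 = 4.1568627
u_res = resolution / (2*sqrt(3))
u_res = 4.1568627 / 3.4641016
u_res = 1.2000

1.2000


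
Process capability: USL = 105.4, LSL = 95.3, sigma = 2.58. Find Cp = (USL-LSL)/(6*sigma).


Cp = (USL - LSL) / (6 * sigma)
= (105.4 - 95.3) / (6 * 2.58)
= 10.1000 / 15.4800
= 0.6525

0.6525


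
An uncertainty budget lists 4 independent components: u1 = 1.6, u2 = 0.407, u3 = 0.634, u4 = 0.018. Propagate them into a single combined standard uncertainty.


uc = sqrt(1.6^2 + 0.407^2 + 0.634^2 + 0.018^2)
uc = sqrt(3.127929)
uc = 1.7686

1.7686


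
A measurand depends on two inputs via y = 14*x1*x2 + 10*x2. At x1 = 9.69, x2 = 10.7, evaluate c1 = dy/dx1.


y = 14*x1*x2 + 10*x2
dy/dx1 = 14*x2
Evaluate at x2 = 10.7: c1 = 14 * 10.7
c1 = 149.8000

149.8000


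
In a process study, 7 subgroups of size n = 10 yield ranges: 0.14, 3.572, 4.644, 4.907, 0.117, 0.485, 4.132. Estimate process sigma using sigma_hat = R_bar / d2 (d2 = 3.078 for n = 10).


R_bar = (0.14 + 3.572 + 4.644 + 4.907 + 0.117 + 0.485 + 4.132) / 7
R_bar = 17.997 / 7 = 2.571
sigma_hat = R_bar / d2 = 2.571 / 3.078 = 0.8353

0.8353


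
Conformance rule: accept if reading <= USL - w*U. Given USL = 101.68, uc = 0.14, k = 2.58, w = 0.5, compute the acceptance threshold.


U = k * uc = 2.58 * 0.14 = 0.3612
guard band g = w * U = 0.5 * 0.3612 = 0.1806
AL = USL - g = 101.68 - 0.1806
AL = 101.4994

101.4994


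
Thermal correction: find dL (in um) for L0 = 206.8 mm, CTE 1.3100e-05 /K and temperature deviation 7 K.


dL = L * alpha * dT
= 206.8 * 1.3100e-05 * 7
= 0.0189636 mm
dL_um = 0.0189636 * 1000 = 18.9636 um

18.9636


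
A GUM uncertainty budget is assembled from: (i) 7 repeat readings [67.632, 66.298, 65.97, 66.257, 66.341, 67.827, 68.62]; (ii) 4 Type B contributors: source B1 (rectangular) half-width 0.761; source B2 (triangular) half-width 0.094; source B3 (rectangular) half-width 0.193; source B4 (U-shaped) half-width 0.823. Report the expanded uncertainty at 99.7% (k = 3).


mean = (67.632 + 66.298 + 65.97 + 66.257 + 66.341 + 67.827 + 68.62) / 7 = 66.99214286
s = sqrt(sum((x - mean)^2)/(n-1)) = 1.0204047
u_A = s / sqrt(n) = 1.0204047 / sqrt(7) = 0.38567672
u_B1 = 0.761 / sqrt(3) = 0.43936355
u_B2 = 0.094 / sqrt(6) = 0.038375339
u_B3 = 0.193 / sqrt(3) = 0.1114286
u_B4 = 0.823 / sqrt(2) = 0.58194888
uc = sqrt(0.38567672^2 + 0.43936355^2 + 0.038375339^2 + 0.1114286^2 + 0.58194888^2) = 0.83327088
U = k * uc = 3 * 0.83327088
U = 2.4998

2.4998


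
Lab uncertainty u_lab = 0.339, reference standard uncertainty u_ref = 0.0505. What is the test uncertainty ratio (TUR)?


TUR = u_lab / u_ref
= 0.339 / 0.0505
= 6.7129

6.7129


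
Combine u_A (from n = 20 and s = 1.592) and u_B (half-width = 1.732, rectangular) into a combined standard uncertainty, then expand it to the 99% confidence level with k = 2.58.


u_A = s / sqrt(n) = 1.592 / sqrt(20) = 0.35598202
u_B = half_width / sqrt(3) = 1.732 / sqrt(3) = 0.99997067
uc = sqrt(u_A^2 + u_B^2) = sqrt(0.35598202^2 + 0.99997067^2) = 1.0614446
U = k * uc = 2.58 * 1.0614446
U = 2.7385

2.7385


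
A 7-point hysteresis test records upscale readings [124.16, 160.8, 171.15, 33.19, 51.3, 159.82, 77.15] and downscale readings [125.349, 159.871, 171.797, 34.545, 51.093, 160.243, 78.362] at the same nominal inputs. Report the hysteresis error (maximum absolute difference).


|124.16 - 125.349| = 1.1890
|160.8 - 159.871| = 0.9290
|171.15 - 171.797| = 0.6470
|33.19 - 34.545| = 1.3550
|51.3 - 51.093| = 0.2070
|159.82 - 160.243| = 0.4230
|77.15 - 78.362| = 1.2120
hysteresis = max(diffs) = 1.3550

1.3550


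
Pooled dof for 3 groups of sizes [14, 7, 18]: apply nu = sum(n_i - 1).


nu = sum_i (n_i - 1)
nu = ((14 - 1) + (7 - 1) + (18 - 1))
nu = 13 + 6 + 17
nu = 36

36


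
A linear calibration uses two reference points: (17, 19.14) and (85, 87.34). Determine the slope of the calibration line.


slope = (y2 - y1) / (x2 - x1)
= (87.34 - 19.14) / (85 - 17)
= 68.2000 / 68
= 1.0029

1.0029


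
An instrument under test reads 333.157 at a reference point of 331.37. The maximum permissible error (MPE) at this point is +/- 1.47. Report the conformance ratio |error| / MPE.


e = indication - reference = 333.157 - 331.37 = 1.7870
|e| = 1.7870
ratio = |e| / MPE = 1.7870 / 1.47
ratio = 1.2156

1.2156


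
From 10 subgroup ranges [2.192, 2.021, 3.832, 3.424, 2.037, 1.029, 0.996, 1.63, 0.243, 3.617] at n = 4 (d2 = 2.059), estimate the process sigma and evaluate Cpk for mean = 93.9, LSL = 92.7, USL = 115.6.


R_bar = (2.192 + 2.021 + 3.832 + 3.424 + 2.037 + 1.029 + 0.996 + 1.63 + 0.243 + 3.617) / 10 = 2.1021
sigma = R_bar / d2 = 2.1021 / 2.059 = 1.0209325
Cp = (USL - LSL)/(6*sigma) = (115.6 - 92.7)/(6*1.0209325) = 3.7384
Cpu = (115.6 - 93.9)/(3*1.0209325) = 7.0850
Cpl = (93.9 - 92.7)/(3*1.0209325) = 0.3918
Cpk = min(Cpu, Cpl) = 0.3918

0.3918


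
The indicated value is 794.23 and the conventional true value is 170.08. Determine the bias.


Systematic error = measured - true
= 794.23 - 170.08
= 624.1500

624.1500


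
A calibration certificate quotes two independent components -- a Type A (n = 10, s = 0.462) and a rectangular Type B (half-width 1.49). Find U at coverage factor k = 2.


u_A = s / sqrt(n) = 0.462 / sqrt(10) = 0.14609723
u_B = half_width / sqrt(3) = 1.49 / sqrt(3) = 0.8602519
uc = sqrt(u_A^2 + u_B^2) = sqrt(0.14609723^2 + 0.8602519^2) = 0.87256961
U = k * uc = 2 * 0.87256961
U = 1.7451

1.7451


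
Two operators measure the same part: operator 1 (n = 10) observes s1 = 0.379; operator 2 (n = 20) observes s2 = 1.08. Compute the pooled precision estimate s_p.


s_p = sqrt(((n1-1)*s1^2 + (n2-1)*s2^2) / (n1+n2-2))
numerator = (10-1)*0.379^2 + (20-1)*1.08^2 = 1.292769 + 22.1616 = 23.454369
denominator = 10 + 20 - 2 = 28
s_p^2 = 23.454369 / 28 = 0.83765604
s_p = sqrt(0.83765604) = 0.9152

0.9152


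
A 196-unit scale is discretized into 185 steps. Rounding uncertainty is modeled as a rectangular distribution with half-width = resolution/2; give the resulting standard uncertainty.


resolution = range / divisions
resolution = 196 / 185 = 1.0594595
u_res = resolution / (2*sqrt(3))
u_res = 1.0594595 / 3.4641016
u_res = 0.3058

0.3058


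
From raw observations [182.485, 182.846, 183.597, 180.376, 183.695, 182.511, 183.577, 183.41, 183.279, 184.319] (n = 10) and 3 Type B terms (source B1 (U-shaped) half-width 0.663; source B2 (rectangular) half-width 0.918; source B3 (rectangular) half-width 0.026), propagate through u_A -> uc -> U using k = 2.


mean = (182.485 + 182.846 + 183.597 + 180.376 + 183.695 + 182.511 + 183.577 + 183.41 + 183.279 + 184.319) / 10 = 183.0095
s = sqrt(sum((x - mean)^2)/(n-1)) = 1.0837487
u_A = s / sqrt(n) = 1.0837487 / sqrt(10) = 0.34271143
u_B1 = 0.663 / sqrt(2) = 0.4688118
u_B2 = 0.918 / sqrt(3) = 0.53000755
u_B3 = 0.026 / sqrt(3) = 0.015011107
uc = sqrt(0.34271143^2 + 0.4688118^2 + 0.53000755^2 + 0.015011107^2) = 0.7863644
U = k * uc = 2 * 0.7863644
U = 1.5727

1.5727


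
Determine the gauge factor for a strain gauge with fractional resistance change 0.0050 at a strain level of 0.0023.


GF = (dR/R) / epsilon
= 0.0050 / 0.0023
= 2.1739

2.1739


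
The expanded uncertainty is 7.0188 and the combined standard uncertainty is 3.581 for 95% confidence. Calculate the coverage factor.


k = U / uc
k = 7.0188 / 3.581
k = 1.96

1.96


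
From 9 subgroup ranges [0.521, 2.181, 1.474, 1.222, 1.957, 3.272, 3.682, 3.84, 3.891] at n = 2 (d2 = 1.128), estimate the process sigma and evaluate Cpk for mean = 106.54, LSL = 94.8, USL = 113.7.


R_bar = (0.521 + 2.181 + 1.474 + 1.222 + 1.957 + 3.272 + 3.682 + 3.84 + 3.891) / 9 = 2.4488889
sigma = R_bar / d2 = 2.4488889 / 1.128 = 2.1710008
Cp = (USL - LSL)/(6*sigma) = (113.7 - 94.8)/(6*2.1710008) = 1.4509
Cpu = (113.7 - 106.54)/(3*2.1710008) = 1.0993
Cpl = (106.54 - 94.8)/(3*2.1710008) = 1.8025
Cpk = min(Cpu, Cpl) = 1.0993

1.0993


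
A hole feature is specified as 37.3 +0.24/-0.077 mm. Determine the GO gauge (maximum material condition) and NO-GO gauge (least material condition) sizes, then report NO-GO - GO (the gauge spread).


GO = nominal - lower_tol (smallest hole = maximum material condition)
GO = 37.3 - 0.077 = 37.223
NO-GO = nominal + upper_tol (largest hole = least material condition)
NO-GO = 37.3 + 0.24 = 37.54
spread = NO-GO - GO = 37.54 - 37.223 = 0.3170

0.3170


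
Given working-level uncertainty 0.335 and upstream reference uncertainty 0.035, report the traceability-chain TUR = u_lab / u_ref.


TUR = u_lab / u_ref
= 0.335 / 0.035
= 9.5714

9.5714


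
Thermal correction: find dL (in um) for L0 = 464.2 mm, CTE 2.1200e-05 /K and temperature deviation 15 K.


dL = L * alpha * dT
= 464.2 * 2.1200e-05 * 15
= 0.1476156 mm
dL_um = 0.1476156 * 1000 = 147.6156 um

147.6156


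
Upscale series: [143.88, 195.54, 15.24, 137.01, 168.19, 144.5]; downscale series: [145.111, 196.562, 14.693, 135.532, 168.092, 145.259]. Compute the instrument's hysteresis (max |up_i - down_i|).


|143.88 - 145.111| = 1.2310
|195.54 - 196.562| = 1.0220
|15.24 - 14.693| = 0.5470
|137.01 - 135.532| = 1.4780
|168.19 - 168.092| = 0.0980
|144.5 - 145.259| = 0.7590
hysteresis = max(diffs) = 1.4780

1.4780


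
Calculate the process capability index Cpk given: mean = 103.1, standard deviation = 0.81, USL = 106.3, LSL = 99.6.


Cpu = (USL - mean) / (3*sigma) = (106.3 - 103.1) / (3*0.81) = 1.3169
Cpl = (mean - LSL) / (3*sigma) = (103.1 - 99.6) / (3*0.81) = 1.4403
Cpk = min(Cpu, Cpl) = 1.3169

1.3169


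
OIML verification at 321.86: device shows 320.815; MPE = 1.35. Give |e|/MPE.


e = indication - reference = 320.815 - 321.86 = -1.0450
|e| = 1.0450
ratio = |e| / MPE = 1.0450 / 1.35
ratio = 0.7741

0.7741


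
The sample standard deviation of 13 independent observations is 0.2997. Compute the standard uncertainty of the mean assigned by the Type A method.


u_A = s / sqrt(n)
u_A = 0.2997 / sqrt(13)
u_A = 0.2997 / 3.6055513
u_A = 0.0831

0.0831


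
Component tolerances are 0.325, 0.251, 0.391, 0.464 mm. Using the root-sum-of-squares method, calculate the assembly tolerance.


RSS = sqrt(0.325^2 + 0.251^2 + 0.391^2 + 0.464^2)
= sqrt(0.536803)
= 0.7327

0.7327


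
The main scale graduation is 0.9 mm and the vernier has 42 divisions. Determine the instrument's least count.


LC = MSD / n_div
= 0.9 / 42
= 0.0214

0.0214


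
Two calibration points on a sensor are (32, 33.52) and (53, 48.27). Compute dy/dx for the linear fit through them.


slope = (y2 - y1) / (x2 - x1)
= (48.27 - 33.52) / (53 - 32)
= 14.7500 / 21
= 0.7024

0.7024


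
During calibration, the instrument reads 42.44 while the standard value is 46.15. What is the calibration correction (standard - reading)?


Correction = standard - reading
= 46.15 - 42.44
= 3.7100

3.7100


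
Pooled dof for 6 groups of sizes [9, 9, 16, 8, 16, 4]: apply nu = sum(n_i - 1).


nu = sum_i (n_i - 1)
nu = ((9 - 1) + (9 - 1) + (16 - 1) + (8 - 1) + (16 - 1) + (4 - 1))
nu = 8 + 8 + 15 + 7 + 15 + 3
nu = 56

56


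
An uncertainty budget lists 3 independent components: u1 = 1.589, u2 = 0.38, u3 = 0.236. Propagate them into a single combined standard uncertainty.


uc = sqrt(1.589^2 + 0.38^2 + 0.236^2)
uc = sqrt(2.725017)
uc = 1.6508

1.6508


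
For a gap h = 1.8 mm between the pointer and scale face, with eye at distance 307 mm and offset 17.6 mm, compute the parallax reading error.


error = h * offset / d
= 1.8 * 17.6 / 307
= 0.1032

0.1032


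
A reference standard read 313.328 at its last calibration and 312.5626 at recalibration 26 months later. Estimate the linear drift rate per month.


rate = (v2 - v1) / months
= (312.5626 - 313.328) / 26
= -0.7654 / 26
= -0.0294

-0.0294


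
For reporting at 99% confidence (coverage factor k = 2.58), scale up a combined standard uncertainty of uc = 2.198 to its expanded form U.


U = k * uc
U = 2.58 * 2.198
U = 5.6708

5.6708


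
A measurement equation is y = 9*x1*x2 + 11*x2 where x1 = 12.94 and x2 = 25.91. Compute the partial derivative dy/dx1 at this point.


y = 9*x1*x2 + 11*x2
dy/dx1 = 9*x2
Evaluate at x2 = 25.91: c1 = 9 * 25.91
c1 = 233.1900

233.1900


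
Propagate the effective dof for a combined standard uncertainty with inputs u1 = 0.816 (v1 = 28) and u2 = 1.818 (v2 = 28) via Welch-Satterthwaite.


uc = sqrt(u1^2 + u2^2) = sqrt(0.816^2 + 1.818^2) = 1.9927318
v_eff = uc^4 / (u1^4/v1 + u2^4/v2)
= 1.9927318^4 / (0.816^4/28 + 1.818^4/28)
= 15.768682 / 0.40597175
v_eff = 38.8418

38.8418


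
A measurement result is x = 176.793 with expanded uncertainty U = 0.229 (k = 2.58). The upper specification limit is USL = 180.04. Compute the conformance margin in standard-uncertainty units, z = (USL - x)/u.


u = U / k = 0.229 / 2.58 = 0.08875969
margin = |USL - x| = |180.04 - 176.793| = 3.247
z = margin / u = 3.247 / 0.08875969
z = 36.5819

36.5819


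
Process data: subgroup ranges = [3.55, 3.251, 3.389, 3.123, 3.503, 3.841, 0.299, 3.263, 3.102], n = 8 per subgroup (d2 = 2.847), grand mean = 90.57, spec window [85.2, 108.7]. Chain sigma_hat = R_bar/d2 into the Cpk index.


R_bar = (3.55 + 3.251 + 3.389 + 3.123 + 3.503 + 3.841 + 0.299 + 3.263 + 3.102) / 9 = 3.0356667
sigma = R_bar / d2 = 3.0356667 / 2.847 = 1.0662686
Cp = (USL - LSL)/(6*sigma) = (108.7 - 85.2)/(6*1.0662686) = 3.6732
Cpu = (108.7 - 90.57)/(3*1.0662686) = 5.6677
Cpl = (90.57 - 85.2)/(3*1.0662686) = 1.6788
Cpk = min(Cpu, Cpl) = 1.6788

1.6788
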